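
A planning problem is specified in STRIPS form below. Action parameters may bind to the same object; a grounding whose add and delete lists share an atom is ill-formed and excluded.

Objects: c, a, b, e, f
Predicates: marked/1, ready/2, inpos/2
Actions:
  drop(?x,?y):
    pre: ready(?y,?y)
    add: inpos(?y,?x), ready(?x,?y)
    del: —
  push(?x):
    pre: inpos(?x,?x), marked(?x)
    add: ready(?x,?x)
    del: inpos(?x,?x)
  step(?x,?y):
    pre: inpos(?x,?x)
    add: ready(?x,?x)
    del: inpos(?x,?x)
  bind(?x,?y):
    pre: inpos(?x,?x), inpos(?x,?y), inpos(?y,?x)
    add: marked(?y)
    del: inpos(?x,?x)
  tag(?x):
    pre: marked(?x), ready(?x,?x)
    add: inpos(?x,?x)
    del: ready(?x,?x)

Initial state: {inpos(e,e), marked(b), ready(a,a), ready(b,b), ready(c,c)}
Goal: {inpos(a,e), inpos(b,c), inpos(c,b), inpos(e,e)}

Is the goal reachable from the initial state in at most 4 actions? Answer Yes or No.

1. drop(c,b)  →  {inpos(b,c), inpos(e,e), marked(b), ready(a,a), ready(b,b), ready(c,b), ready(c,c)}
2. drop(b,c)  →  {inpos(b,c), inpos(c,b), inpos(e,e), marked(b), ready(a,a), ready(b,b), ready(b,c), ready(c,b), ready(c,c)}
3. drop(e,a)  →  {inpos(a,e), inpos(b,c), inpos(c,b), inpos(e,e), marked(b), ready(a,a), ready(b,b), ready(b,c), ready(c,b), ready(c,c), ready(e,a)}
optimal plan length = 3; 3 ≤ 4

Yes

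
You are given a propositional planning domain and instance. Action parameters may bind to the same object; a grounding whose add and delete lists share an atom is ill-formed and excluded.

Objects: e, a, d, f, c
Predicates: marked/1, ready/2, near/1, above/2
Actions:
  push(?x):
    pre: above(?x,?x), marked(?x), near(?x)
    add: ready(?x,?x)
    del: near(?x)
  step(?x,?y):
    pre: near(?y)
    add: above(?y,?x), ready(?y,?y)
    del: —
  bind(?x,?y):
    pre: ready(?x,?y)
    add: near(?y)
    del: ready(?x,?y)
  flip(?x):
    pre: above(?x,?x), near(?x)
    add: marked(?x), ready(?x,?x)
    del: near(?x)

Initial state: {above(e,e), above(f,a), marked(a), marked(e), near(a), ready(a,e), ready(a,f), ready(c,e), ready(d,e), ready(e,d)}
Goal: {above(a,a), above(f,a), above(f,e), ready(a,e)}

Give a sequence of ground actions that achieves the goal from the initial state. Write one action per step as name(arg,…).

step(a,a); bind(a,f); step(e,f)

1. step(a,a)  →  {above(a,a), above(e,e), above(f,a), marked(a), marked(e), near(a), ready(a,a), ready(a,e), ready(a,f), ready(c,e), ready(d,e), ready(e,d)}
2. bind(a,f)  →  {above(a,a), above(e,e), above(f,a), marked(a), marked(e), near(a), near(f), ready(a,a), ready(a,e), ready(c,e), ready(d,e), ready(e,d)}
3. step(e,f)  →  {above(a,a), above(e,e), above(f,a), above(f,e), marked(a), marked(e), near(a), near(f), ready(a,a), ready(a,e), ready(c,e), ready(d,e), ready(e,d), ready(f,f)}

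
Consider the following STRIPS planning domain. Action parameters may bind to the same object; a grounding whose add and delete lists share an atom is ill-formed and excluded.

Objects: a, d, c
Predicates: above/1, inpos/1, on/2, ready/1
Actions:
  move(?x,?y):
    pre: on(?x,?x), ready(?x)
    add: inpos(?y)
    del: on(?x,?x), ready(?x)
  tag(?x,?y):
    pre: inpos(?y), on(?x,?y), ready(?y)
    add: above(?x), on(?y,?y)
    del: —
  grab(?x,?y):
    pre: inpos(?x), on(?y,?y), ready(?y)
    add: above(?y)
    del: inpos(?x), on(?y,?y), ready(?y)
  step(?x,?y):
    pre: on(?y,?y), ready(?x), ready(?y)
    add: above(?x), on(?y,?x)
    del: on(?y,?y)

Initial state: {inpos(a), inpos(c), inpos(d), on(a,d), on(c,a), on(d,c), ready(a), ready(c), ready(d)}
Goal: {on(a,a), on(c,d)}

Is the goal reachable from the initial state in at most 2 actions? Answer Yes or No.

No

1. tag(d,c)  →  {above(d), inpos(a), inpos(c), inpos(d), on(a,d), on(c,a), on(c,c), on(d,c), ready(a), ready(c), ready(d)}
2. tag(c,a)  →  {above(c), above(d), inpos(a), inpos(c), inpos(d), on(a,a), on(a,d), on(c,a), on(c,c), on(d,c), ready(a), ready(c), ready(d)}
3. step(d,c)  →  {above(c), above(d), inpos(a), inpos(c), inpos(d), on(a,a), on(a,d), on(c,a), on(c,d), on(d,c), ready(a), ready(c), ready(d)}
optimal plan length = 3; 3 > 2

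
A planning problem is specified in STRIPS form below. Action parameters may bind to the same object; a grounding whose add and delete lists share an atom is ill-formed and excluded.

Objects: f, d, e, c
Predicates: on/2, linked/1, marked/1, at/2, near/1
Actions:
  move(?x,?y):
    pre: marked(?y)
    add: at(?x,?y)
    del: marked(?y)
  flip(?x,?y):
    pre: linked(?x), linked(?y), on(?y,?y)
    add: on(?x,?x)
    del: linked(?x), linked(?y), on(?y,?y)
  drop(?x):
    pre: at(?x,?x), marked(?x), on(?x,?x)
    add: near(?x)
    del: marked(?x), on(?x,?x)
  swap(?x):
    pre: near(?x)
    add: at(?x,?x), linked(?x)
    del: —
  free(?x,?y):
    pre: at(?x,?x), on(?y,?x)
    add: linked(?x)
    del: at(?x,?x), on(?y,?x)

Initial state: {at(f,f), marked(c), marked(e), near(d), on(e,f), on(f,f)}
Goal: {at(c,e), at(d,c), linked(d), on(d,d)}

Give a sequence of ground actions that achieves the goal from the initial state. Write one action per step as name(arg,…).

move(d,c); move(c,e); swap(d); free(f,e); flip(d,f); swap(d)

1. move(d,c)  →  {at(d,c), at(f,f), marked(e), near(d), on(e,f), on(f,f)}
2. move(c,e)  →  {at(c,e), at(d,c), at(f,f), near(d), on(e,f), on(f,f)}
3. swap(d)  →  {at(c,e), at(d,c), at(d,d), at(f,f), linked(d), near(d), on(e,f), on(f,f)}
4. free(f,e)  →  {at(c,e), at(d,c), at(d,d), linked(d), linked(f), near(d), on(f,f)}
5. flip(d,f)  →  {at(c,e), at(d,c), at(d,d), near(d), on(d,d)}
6. swap(d)  →  {at(c,e), at(d,c), at(d,d), linked(d), near(d), on(d,d)}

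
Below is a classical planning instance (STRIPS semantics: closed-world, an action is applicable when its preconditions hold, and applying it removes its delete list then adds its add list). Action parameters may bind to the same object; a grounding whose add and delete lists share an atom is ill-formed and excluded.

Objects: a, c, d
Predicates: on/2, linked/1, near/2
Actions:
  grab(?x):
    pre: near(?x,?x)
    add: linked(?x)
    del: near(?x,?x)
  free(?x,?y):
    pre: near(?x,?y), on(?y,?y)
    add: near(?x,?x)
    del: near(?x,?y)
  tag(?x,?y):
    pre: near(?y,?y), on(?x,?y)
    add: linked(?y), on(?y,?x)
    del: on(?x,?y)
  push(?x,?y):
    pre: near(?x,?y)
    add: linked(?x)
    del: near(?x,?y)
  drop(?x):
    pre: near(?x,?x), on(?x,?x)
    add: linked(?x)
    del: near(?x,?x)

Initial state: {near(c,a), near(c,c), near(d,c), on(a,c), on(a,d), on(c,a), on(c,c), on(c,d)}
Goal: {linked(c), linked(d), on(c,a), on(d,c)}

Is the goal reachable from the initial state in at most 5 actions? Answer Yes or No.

Yes

1. grab(c)  →  {linked(c), near(c,a), near(d,c), on(a,c), on(a,d), on(c,a), on(c,c), on(c,d)}
2. free(d,c)  →  {linked(c), near(c,a), near(d,d), on(a,c), on(a,d), on(c,a), on(c,c), on(c,d)}
3. tag(c,d)  →  {linked(c), linked(d), near(c,a), near(d,d), on(a,c), on(a,d), on(c,a), on(c,c), on(d,c)}
optimal plan length = 3; 3 ≤ 5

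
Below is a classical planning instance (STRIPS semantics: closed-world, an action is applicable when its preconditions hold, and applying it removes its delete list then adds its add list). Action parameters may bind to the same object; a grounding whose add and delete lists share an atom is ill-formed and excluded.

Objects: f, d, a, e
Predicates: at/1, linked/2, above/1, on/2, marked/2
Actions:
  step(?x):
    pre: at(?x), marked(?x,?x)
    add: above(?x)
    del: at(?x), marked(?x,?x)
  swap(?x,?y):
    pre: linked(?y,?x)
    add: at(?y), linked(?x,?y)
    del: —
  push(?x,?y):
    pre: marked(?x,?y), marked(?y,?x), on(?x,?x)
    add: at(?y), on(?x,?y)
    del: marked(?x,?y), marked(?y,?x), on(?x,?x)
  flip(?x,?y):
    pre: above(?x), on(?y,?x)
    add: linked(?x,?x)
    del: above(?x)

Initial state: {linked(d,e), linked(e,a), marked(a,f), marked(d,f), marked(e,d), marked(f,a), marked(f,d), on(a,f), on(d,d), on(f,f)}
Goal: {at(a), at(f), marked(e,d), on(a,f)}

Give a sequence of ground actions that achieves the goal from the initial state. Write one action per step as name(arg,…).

push(f,a); push(d,f)

1. push(f,a)  →  {at(a), linked(d,e), linked(e,a), marked(d,f), marked(e,d), marked(f,d), on(a,f), on(d,d), on(f,a)}
2. push(d,f)  →  {at(a), at(f), linked(d,e), linked(e,a), marked(e,d), on(a,f), on(d,f), on(f,a)}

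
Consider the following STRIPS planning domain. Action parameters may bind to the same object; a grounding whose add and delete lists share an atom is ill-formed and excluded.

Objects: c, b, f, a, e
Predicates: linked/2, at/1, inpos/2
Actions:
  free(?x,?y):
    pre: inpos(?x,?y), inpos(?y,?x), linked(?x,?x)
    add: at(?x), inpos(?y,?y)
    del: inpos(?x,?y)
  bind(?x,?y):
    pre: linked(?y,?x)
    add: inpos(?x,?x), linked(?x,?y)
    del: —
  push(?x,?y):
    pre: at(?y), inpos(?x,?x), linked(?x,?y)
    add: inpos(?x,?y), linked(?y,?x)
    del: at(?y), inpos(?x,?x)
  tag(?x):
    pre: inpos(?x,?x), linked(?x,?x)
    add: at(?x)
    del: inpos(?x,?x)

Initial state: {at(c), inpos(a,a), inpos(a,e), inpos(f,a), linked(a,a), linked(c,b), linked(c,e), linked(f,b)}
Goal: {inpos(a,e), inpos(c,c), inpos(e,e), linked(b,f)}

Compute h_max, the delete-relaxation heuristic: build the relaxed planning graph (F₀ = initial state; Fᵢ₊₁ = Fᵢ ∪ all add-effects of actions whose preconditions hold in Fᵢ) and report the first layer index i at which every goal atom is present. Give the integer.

F0 = init (8 atoms)
F1 = F0 ∪ {at(a), inpos(b,b), inpos(e,e), linked(b,c), linked(b,f), linked(e,c)}  (14 atoms)
F2 = F1 ∪ {inpos(b,c), inpos(c,c), inpos(e,c), inpos(f,f)}  (18 atoms)
goal ⊆ F2  ⇒  h_max = 2

2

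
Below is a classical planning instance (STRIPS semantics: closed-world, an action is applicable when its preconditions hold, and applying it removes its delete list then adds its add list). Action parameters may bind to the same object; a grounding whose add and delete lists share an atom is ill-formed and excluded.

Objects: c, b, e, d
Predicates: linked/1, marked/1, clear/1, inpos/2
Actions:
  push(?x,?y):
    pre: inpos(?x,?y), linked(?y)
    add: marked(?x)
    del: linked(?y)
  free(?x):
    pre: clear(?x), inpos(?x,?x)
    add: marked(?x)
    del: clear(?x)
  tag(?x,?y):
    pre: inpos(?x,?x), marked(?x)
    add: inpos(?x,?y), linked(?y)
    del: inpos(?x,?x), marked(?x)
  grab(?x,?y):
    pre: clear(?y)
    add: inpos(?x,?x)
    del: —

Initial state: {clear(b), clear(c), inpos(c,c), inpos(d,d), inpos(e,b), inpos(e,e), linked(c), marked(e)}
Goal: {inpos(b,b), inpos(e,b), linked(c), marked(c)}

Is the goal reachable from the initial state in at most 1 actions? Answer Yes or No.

1. free(c)  →  {clear(b), inpos(c,c), inpos(d,d), inpos(e,b), inpos(e,e), linked(c), marked(c), marked(e)}
2. grab(b,b)  →  {clear(b), inpos(b,b), inpos(c,c), inpos(d,d), inpos(e,b), inpos(e,e), linked(c), marked(c), marked(e)}
optimal plan length = 2; 2 > 1

No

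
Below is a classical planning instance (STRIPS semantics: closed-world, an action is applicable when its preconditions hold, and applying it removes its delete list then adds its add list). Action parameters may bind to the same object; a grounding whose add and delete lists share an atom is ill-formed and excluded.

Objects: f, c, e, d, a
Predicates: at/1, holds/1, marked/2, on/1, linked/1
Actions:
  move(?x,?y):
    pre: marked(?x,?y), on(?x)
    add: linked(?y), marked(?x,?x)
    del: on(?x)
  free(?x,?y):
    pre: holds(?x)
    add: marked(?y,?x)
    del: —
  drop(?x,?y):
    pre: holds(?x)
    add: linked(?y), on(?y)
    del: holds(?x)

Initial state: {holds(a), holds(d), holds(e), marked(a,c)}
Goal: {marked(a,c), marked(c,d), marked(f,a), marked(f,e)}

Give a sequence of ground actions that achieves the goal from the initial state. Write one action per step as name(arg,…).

free(e,f); free(d,c); free(a,f)

1. free(e,f)  →  {holds(a), holds(d), holds(e), marked(a,c), marked(f,e)}
2. free(d,c)  →  {holds(a), holds(d), holds(e), marked(a,c), marked(c,d), marked(f,e)}
3. free(a,f)  →  {holds(a), holds(d), holds(e), marked(a,c), marked(c,d), marked(f,a), marked(f,e)}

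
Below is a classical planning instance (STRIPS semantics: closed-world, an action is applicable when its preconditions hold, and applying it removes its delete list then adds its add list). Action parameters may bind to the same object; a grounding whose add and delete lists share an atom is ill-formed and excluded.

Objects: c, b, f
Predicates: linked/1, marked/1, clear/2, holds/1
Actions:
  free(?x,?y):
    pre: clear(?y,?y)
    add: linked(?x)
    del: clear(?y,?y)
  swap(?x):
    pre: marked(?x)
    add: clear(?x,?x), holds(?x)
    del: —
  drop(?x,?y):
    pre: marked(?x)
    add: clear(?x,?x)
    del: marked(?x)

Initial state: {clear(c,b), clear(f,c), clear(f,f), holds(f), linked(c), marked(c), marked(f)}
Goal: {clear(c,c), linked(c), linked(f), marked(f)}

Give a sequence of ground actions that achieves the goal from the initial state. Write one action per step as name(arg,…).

free(f,f); swap(c)

1. free(f,f)  →  {clear(c,b), clear(f,c), holds(f), linked(c), linked(f), marked(c), marked(f)}
2. swap(c)  →  {clear(c,b), clear(c,c), clear(f,c), holds(c), holds(f), linked(c), linked(f), marked(c), marked(f)}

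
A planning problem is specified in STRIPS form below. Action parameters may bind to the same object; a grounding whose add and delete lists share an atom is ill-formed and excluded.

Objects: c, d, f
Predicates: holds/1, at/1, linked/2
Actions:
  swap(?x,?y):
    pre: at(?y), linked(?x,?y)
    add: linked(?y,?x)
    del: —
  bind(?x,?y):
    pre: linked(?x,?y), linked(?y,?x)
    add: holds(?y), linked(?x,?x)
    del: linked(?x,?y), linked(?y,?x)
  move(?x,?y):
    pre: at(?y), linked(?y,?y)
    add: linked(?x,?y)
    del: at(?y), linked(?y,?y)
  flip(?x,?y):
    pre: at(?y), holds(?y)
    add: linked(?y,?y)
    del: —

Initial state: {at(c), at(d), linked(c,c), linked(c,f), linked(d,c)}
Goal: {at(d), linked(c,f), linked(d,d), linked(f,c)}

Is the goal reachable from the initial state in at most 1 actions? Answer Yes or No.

1. swap(d,c)  →  {at(c), at(d), linked(c,c), linked(c,d), linked(c,f), linked(d,c)}
2. bind(d,c)  →  {at(c), at(d), holds(c), linked(c,c), linked(c,f), linked(d,d)}
3. move(f,c)  →  {at(d), holds(c), linked(c,f), linked(d,d), linked(f,c)}
optimal plan length = 3; 3 > 1

No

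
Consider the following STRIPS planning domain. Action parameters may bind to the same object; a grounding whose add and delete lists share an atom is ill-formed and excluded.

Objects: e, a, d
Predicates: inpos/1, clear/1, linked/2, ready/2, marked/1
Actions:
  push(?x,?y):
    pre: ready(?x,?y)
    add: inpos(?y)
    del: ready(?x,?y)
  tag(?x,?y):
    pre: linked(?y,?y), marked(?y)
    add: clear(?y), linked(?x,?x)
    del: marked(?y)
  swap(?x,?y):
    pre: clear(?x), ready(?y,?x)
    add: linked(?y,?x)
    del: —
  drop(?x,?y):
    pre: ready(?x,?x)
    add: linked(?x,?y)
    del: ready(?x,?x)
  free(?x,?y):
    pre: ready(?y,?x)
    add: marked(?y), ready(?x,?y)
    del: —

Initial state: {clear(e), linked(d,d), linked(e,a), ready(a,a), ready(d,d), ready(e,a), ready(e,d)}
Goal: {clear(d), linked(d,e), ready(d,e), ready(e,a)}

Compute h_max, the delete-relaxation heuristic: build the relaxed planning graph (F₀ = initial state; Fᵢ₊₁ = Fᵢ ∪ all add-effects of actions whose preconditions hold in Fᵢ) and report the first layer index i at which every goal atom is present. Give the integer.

2

F0 = init (7 atoms)
F1 = F0 ∪ {inpos(a), inpos(d), linked(a,a), linked(a,d), linked(a,e), linked(d,a), linked(d,e), marked(a), marked(d), marked(e), ready(a,e), ready(d,e)}  (19 atoms)
F2 = F1 ∪ {clear(a), clear(d), inpos(e), linked(e,e)}  (23 atoms)
goal ⊆ F2  ⇒  h_max = 2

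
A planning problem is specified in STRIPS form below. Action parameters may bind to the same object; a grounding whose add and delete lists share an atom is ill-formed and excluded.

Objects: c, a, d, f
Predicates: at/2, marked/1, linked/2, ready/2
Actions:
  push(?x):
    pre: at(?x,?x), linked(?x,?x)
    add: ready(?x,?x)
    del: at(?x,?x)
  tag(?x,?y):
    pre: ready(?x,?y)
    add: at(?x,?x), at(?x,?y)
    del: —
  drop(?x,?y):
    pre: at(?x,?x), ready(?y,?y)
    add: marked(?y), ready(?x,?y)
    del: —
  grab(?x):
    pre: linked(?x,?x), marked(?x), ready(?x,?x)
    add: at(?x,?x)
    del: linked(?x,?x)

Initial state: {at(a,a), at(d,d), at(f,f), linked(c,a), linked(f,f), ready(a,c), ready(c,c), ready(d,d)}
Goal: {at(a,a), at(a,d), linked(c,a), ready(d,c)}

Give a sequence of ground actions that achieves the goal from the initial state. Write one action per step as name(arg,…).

1. drop(a,d)  →  {at(a,a), at(d,d), at(f,f), linked(c,a), linked(f,f), marked(d), ready(a,c), ready(a,d), ready(c,c), ready(d,d)}
2. tag(a,d)  →  {at(a,a), at(a,d), at(d,d), at(f,f), linked(c,a), linked(f,f), marked(d), ready(a,c), ready(a,d), ready(c,c), ready(d,d)}
3. drop(d,c)  →  {at(a,a), at(a,d), at(d,d), at(f,f), linked(c,a), linked(f,f), marked(c), marked(d), ready(a,c), ready(a,d), ready(c,c), ready(d,c), ready(d,d)}

drop(a,d); tag(a,d); drop(d,c)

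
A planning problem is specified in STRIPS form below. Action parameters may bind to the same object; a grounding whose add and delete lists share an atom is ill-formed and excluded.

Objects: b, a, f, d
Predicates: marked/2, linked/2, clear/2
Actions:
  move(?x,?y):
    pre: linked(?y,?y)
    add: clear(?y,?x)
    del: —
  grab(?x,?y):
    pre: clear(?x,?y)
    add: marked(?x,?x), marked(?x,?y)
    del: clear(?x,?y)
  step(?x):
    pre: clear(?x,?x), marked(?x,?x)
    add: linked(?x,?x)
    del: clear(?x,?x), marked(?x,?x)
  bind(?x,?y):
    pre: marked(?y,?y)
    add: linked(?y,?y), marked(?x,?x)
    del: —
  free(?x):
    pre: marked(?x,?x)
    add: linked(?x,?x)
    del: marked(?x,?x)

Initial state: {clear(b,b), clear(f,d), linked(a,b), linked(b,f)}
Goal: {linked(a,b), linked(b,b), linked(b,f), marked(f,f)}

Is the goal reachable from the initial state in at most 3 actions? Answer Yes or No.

1. grab(b,b)  →  {clear(f,d), linked(a,b), linked(b,f), marked(b,b)}
2. bind(f,b)  →  {clear(f,d), linked(a,b), linked(b,b), linked(b,f), marked(b,b), marked(f,f)}
optimal plan length = 2; 2 ≤ 3

Yes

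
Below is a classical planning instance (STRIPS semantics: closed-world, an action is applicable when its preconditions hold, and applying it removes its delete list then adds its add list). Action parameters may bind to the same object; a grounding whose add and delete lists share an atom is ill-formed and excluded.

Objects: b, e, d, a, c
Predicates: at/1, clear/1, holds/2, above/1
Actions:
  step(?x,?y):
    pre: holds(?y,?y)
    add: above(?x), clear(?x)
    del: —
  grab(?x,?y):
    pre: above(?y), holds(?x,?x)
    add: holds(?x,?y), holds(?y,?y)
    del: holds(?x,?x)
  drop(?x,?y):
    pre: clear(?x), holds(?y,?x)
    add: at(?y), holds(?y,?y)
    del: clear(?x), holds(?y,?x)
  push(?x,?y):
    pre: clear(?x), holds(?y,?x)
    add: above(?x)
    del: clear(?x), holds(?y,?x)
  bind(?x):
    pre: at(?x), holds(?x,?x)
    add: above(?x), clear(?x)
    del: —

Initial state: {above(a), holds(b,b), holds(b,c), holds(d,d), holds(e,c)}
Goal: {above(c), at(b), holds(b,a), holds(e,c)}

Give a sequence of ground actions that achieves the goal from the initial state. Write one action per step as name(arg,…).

1. step(c,b)  →  {above(a), above(c), clear(c), holds(b,b), holds(b,c), holds(d,d), holds(e,c)}
2. grab(b,a)  →  {above(a), above(c), clear(c), holds(a,a), holds(b,a), holds(b,c), holds(d,d), holds(e,c)}
3. drop(c,b)  →  {above(a), above(c), at(b), holds(a,a), holds(b,a), holds(b,b), holds(d,d), holds(e,c)}

step(c,b); grab(b,a); drop(c,b)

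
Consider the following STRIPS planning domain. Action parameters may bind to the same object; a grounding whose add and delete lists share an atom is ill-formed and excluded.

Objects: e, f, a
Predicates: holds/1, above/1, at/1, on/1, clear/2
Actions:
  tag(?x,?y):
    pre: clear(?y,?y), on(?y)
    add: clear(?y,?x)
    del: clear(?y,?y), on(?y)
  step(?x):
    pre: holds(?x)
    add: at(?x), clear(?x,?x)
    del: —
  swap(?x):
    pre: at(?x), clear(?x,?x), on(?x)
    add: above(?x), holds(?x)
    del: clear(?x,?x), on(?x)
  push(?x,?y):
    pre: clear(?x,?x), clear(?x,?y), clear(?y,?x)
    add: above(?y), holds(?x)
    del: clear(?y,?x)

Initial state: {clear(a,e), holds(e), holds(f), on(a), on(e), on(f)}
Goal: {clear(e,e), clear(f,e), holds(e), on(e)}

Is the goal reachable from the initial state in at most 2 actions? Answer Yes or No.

1. step(e)  →  {at(e), clear(a,e), clear(e,e), holds(e), holds(f), on(a), on(e), on(f)}
2. step(f)  →  {at(e), at(f), clear(a,e), clear(e,e), clear(f,f), holds(e), holds(f), on(a), on(e), on(f)}
3. tag(e,f)  →  {at(e), at(f), clear(a,e), clear(e,e), clear(f,e), holds(e), holds(f), on(a), on(e)}
optimal plan length = 3; 3 > 2

No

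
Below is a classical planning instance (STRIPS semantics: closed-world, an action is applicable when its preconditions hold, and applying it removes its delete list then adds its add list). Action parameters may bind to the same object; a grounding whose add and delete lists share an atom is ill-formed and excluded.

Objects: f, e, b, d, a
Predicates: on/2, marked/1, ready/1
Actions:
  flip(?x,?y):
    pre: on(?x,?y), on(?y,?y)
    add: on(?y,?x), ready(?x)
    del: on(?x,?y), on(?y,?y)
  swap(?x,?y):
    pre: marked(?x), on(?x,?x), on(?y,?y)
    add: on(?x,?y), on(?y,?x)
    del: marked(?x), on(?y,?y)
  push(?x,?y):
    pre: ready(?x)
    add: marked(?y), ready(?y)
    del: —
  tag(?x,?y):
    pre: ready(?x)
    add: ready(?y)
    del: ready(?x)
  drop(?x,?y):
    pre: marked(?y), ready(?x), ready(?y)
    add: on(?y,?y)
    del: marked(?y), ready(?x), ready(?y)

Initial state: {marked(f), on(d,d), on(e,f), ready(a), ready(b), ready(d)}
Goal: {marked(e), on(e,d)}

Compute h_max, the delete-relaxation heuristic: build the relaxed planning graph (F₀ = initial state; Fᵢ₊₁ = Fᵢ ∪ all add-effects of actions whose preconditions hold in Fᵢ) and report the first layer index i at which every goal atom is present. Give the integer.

F0 = init (6 atoms)
F1 = F0 ∪ {marked(a), marked(b), marked(d), marked(e), ready(e), ready(f)}  (12 atoms)
F2 = F1 ∪ {on(a,a), on(b,b), on(e,e), on(f,f)}  (16 atoms)
F3 = F2 ∪ {on(a,b), on(a,d), on(a,e), on(a,f), on(b,a), on(b,d), on(b,e), on(b,f), on(d,a), on(d,b), on(d,e), on(d,f), on(e,a), on(e,b), on(e,d), on(f,a), on(f,b), on(f,d), on(f,e)}  (35 atoms)
goal ⊆ F3  ⇒  h_max = 3

3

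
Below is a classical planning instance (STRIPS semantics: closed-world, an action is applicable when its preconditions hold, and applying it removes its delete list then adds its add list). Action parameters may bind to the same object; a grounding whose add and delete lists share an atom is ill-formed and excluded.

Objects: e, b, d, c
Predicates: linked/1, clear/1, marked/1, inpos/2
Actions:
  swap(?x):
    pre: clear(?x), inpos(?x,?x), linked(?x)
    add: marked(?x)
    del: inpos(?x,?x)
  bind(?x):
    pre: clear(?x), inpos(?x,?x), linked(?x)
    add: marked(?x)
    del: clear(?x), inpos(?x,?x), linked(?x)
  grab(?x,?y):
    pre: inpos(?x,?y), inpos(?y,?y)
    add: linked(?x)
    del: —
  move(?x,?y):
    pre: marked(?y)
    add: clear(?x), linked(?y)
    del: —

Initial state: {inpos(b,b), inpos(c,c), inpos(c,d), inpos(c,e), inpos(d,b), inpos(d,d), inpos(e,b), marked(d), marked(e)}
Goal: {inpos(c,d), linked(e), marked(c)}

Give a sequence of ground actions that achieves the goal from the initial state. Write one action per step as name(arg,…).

grab(c,d); move(c,e); swap(c)

1. grab(c,d)  →  {inpos(b,b), inpos(c,c), inpos(c,d), inpos(c,e), inpos(d,b), inpos(d,d), inpos(e,b), linked(c), marked(d), marked(e)}
2. move(c,e)  →  {clear(c), inpos(b,b), inpos(c,c), inpos(c,d), inpos(c,e), inpos(d,b), inpos(d,d), inpos(e,b), linked(c), linked(e), marked(d), marked(e)}
3. swap(c)  →  {clear(c), inpos(b,b), inpos(c,d), inpos(c,e), inpos(d,b), inpos(d,d), inpos(e,b), linked(c), linked(e), marked(c), marked(d), marked(e)}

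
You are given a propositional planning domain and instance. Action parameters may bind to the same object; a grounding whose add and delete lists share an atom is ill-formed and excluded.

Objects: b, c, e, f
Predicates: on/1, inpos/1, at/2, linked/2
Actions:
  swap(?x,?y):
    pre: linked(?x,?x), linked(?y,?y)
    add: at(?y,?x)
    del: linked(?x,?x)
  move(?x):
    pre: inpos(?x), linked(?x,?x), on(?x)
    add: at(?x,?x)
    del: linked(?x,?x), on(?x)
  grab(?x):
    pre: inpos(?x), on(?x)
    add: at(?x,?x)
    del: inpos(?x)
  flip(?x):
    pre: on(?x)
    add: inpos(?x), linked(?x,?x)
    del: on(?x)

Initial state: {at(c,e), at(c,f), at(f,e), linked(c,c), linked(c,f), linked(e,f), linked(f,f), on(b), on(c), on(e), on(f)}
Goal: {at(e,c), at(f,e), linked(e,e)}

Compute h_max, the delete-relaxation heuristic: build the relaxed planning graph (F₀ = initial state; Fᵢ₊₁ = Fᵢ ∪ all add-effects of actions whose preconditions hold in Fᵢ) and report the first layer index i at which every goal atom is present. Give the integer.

2

F0 = init (11 atoms)
F1 = F0 ∪ {at(c,c), at(f,c), at(f,f), inpos(b), inpos(c), inpos(e), inpos(f), linked(b,b), linked(e,e)}  (20 atoms)
F2 = F1 ∪ {at(b,b), at(b,c), at(b,e), at(b,f), at(c,b), at(e,b), at(e,c), at(e,e), at(e,f), at(f,b)}  (30 atoms)
goal ⊆ F2  ⇒  h_max = 2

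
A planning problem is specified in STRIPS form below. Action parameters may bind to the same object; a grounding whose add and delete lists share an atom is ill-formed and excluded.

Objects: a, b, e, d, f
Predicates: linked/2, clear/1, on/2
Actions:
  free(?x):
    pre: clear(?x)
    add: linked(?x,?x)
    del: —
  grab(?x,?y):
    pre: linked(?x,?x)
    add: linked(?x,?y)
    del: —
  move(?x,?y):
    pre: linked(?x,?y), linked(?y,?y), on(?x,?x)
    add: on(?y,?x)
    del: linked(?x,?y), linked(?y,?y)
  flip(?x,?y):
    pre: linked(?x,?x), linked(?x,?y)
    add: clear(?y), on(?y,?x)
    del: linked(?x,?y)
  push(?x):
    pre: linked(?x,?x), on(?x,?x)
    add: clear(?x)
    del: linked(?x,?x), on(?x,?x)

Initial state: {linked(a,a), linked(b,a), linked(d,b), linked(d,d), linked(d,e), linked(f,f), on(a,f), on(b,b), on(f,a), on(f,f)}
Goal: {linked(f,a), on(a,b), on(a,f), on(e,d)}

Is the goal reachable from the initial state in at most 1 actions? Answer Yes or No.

1. grab(f,a)  →  {linked(a,a), linked(b,a), linked(d,b), linked(d,d), linked(d,e), linked(f,a), linked(f,f), on(a,f), on(b,b), on(f,a), on(f,f)}
2. move(b,a)  →  {linked(d,b), linked(d,d), linked(d,e), linked(f,a), linked(f,f), on(a,b), on(a,f), on(b,b), on(f,a), on(f,f)}
3. flip(d,e)  →  {clear(e), linked(d,b), linked(d,d), linked(f,a), linked(f,f), on(a,b), on(a,f), on(b,b), on(e,d), on(f,a), on(f,f)}
optimal plan length = 3; 3 > 1

No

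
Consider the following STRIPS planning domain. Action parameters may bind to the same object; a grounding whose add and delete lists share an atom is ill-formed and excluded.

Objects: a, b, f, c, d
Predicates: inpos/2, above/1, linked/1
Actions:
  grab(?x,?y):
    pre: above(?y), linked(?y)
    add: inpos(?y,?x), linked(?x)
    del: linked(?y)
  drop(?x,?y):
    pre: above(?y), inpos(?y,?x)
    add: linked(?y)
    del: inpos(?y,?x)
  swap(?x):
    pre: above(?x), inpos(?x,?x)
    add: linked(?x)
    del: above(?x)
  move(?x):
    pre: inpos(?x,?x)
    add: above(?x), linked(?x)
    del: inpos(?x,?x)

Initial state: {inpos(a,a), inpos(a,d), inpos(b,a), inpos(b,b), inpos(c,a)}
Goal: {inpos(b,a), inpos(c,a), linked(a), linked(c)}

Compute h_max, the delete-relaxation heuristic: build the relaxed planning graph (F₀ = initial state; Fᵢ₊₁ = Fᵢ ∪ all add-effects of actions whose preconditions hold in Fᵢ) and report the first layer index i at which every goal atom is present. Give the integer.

F0 = init (5 atoms)
F1 = F0 ∪ {above(a), above(b), linked(a), linked(b)}  (9 atoms)
F2 = F1 ∪ {inpos(a,b), inpos(a,c), inpos(a,f), inpos(b,c), inpos(b,d), inpos(b,f), linked(c), linked(d), linked(f)}  (18 atoms)
goal ⊆ F2  ⇒  h_max = 2

2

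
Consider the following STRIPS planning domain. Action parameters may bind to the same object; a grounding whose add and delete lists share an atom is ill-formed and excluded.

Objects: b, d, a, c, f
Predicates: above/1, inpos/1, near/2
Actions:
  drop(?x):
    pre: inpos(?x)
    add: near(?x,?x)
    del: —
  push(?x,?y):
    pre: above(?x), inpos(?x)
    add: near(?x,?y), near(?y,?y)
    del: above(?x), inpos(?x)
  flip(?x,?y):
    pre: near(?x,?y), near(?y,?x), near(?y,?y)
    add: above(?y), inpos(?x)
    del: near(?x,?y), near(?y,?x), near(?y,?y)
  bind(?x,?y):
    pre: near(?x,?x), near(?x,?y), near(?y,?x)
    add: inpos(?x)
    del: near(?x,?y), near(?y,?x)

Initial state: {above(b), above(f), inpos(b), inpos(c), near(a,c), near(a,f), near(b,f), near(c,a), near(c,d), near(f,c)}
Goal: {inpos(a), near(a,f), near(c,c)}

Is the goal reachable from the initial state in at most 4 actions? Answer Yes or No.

Yes

1. drop(c)  →  {above(b), above(f), inpos(b), inpos(c), near(a,c), near(a,f), near(b,f), near(c,a), near(c,c), near(c,d), near(f,c)}
2. push(b,a)  →  {above(f), inpos(c), near(a,a), near(a,c), near(a,f), near(b,a), near(b,f), near(c,a), near(c,c), near(c,d), near(f,c)}
3. flip(a,a)  →  {above(a), above(f), inpos(a), inpos(c), near(a,c), near(a,f), near(b,a), near(b,f), near(c,a), near(c,c), near(c,d), near(f,c)}
optimal plan length = 3; 3 ≤ 4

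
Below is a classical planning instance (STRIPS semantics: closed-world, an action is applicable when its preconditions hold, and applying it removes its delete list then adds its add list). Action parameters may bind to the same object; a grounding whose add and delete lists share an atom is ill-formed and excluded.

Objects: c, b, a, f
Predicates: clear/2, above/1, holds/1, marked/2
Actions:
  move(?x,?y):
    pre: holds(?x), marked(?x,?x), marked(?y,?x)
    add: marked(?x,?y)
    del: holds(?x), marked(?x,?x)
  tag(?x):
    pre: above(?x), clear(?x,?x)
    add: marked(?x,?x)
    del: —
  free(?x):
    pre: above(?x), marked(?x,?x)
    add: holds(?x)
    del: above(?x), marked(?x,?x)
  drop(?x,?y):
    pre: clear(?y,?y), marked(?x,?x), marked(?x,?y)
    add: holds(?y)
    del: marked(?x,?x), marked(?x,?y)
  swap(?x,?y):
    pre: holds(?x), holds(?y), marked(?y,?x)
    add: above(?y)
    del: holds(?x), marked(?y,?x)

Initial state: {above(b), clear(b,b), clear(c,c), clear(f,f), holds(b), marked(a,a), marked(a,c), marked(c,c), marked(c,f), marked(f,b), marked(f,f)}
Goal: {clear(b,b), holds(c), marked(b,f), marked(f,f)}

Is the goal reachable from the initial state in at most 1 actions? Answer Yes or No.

1. tag(b)  →  {above(b), clear(b,b), clear(c,c), clear(f,f), holds(b), marked(a,a), marked(a,c), marked(b,b), marked(c,c), marked(c,f), marked(f,b), marked(f,f)}
2. move(b,f)  →  {above(b), clear(b,b), clear(c,c), clear(f,f), marked(a,a), marked(a,c), marked(b,f), marked(c,c), marked(c,f), marked(f,b), marked(f,f)}
3. drop(c,c)  →  {above(b), clear(b,b), clear(c,c), clear(f,f), holds(c), marked(a,a), marked(a,c), marked(b,f), marked(c,f), marked(f,b), marked(f,f)}
optimal plan length = 3; 3 > 1

No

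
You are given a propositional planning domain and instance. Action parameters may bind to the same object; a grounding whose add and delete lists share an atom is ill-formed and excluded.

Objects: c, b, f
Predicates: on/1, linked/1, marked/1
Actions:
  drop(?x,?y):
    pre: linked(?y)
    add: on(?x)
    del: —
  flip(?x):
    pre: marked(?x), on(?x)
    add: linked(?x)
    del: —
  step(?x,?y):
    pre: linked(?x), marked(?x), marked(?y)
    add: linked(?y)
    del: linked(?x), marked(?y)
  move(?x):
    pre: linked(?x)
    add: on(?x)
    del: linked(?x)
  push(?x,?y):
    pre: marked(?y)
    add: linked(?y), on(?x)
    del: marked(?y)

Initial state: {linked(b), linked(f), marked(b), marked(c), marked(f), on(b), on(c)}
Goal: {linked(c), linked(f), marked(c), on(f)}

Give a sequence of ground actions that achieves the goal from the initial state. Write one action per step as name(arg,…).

1. drop(f,b)  →  {linked(b), linked(f), marked(b), marked(c), marked(f), on(b), on(c), on(f)}
2. flip(c)  →  {linked(b), linked(c), linked(f), marked(b), marked(c), marked(f), on(b), on(c), on(f)}

drop(f,b); flip(c)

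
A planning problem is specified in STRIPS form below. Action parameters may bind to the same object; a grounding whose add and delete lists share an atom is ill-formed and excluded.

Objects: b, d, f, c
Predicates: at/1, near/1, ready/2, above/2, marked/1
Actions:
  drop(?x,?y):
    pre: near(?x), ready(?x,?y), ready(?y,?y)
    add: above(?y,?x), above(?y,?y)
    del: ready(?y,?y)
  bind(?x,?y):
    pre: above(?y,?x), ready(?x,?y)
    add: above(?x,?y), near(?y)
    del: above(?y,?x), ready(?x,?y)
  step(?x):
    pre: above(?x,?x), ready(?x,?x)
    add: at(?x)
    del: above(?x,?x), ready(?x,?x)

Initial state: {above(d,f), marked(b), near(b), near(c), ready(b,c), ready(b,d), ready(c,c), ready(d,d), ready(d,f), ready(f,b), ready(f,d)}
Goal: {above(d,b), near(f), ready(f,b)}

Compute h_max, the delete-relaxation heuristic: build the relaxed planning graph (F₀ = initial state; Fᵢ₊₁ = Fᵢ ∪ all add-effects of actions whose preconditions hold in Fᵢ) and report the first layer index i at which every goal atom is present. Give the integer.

2

F0 = init (11 atoms)
F1 = F0 ∪ {above(c,b), above(c,c), above(d,b), above(d,d), above(f,d), near(d)}  (17 atoms)
F2 = F1 ∪ {above(b,c), above(b,d), at(c), at(d), near(f)}  (22 atoms)
goal ⊆ F2  ⇒  h_max = 2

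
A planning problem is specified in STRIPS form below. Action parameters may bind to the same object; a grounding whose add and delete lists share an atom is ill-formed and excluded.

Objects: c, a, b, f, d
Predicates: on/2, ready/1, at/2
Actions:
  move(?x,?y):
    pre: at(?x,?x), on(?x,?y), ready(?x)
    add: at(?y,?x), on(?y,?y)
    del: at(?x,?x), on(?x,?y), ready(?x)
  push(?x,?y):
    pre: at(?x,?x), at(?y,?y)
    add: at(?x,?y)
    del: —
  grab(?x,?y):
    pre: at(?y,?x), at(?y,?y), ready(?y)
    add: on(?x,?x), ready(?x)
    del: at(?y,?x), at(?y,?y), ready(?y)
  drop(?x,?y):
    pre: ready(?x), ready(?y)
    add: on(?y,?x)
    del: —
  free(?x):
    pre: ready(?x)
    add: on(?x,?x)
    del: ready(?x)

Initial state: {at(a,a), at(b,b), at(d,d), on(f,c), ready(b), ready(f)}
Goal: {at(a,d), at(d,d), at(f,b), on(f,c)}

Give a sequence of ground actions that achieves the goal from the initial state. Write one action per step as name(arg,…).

push(a,d); drop(f,b); move(b,f)

1. push(a,d)  →  {at(a,a), at(a,d), at(b,b), at(d,d), on(f,c), ready(b), ready(f)}
2. drop(f,b)  →  {at(a,a), at(a,d), at(b,b), at(d,d), on(b,f), on(f,c), ready(b), ready(f)}
3. move(b,f)  →  {at(a,a), at(a,d), at(d,d), at(f,b), on(f,c), on(f,f), ready(f)}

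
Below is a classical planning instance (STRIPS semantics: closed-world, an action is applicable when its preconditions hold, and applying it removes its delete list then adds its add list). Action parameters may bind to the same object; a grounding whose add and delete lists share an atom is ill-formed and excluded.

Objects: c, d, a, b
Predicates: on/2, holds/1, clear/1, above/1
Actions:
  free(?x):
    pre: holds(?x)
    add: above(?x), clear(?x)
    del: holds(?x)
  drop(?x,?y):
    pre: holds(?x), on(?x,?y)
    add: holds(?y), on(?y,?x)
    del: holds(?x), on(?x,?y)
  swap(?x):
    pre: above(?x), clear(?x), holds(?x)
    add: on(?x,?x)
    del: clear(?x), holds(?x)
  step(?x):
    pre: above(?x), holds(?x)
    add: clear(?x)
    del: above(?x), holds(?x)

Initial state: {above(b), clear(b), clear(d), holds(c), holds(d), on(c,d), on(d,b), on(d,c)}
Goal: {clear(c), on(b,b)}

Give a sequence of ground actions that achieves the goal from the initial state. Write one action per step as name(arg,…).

1. free(c)  →  {above(b), above(c), clear(b), clear(c), clear(d), holds(d), on(c,d), on(d,b), on(d,c)}
2. drop(d,b)  →  {above(b), above(c), clear(b), clear(c), clear(d), holds(b), on(b,d), on(c,d), on(d,c)}
3. swap(b)  →  {above(b), above(c), clear(c), clear(d), on(b,b), on(b,d), on(c,d), on(d,c)}

free(c); drop(d,b); swap(b)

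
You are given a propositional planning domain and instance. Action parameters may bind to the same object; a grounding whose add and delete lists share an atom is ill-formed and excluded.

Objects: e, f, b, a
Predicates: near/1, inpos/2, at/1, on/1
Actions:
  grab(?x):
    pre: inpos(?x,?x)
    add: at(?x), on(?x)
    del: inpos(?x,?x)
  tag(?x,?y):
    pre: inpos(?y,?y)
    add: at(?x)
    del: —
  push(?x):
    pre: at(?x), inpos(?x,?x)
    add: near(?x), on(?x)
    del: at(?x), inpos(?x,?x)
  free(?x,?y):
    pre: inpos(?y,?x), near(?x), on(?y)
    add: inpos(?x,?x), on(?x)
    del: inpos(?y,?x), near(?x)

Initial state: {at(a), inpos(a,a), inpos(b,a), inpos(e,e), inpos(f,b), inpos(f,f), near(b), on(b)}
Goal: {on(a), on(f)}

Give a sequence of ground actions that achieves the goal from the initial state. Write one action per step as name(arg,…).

grab(f); grab(a)

1. grab(f)  →  {at(a), at(f), inpos(a,a), inpos(b,a), inpos(e,e), inpos(f,b), near(b), on(b), on(f)}
2. grab(a)  →  {at(a), at(f), inpos(b,a), inpos(e,e), inpos(f,b), near(b), on(a), on(b), on(f)}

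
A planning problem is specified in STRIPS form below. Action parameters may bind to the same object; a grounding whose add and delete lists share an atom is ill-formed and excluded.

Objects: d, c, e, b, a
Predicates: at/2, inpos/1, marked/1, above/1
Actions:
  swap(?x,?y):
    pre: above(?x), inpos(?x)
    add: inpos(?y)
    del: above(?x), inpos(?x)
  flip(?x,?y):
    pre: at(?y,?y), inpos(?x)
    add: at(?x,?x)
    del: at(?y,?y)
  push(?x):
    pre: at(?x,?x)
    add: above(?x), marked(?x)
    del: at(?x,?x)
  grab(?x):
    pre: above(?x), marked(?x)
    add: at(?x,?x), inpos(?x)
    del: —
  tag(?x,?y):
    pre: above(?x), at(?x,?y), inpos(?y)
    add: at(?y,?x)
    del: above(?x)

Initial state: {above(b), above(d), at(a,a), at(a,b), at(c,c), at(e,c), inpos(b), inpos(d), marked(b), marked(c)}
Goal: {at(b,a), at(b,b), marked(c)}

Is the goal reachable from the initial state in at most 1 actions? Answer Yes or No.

No

1. flip(b,c)  →  {above(b), above(d), at(a,a), at(a,b), at(b,b), at(e,c), inpos(b), inpos(d), marked(b), marked(c)}
2. push(a)  →  {above(a), above(b), above(d), at(a,b), at(b,b), at(e,c), inpos(b), inpos(d), marked(a), marked(b), marked(c)}
3. tag(a,b)  →  {above(b), above(d), at(a,b), at(b,a), at(b,b), at(e,c), inpos(b), inpos(d), marked(a), marked(b), marked(c)}
optimal plan length = 3; 3 > 1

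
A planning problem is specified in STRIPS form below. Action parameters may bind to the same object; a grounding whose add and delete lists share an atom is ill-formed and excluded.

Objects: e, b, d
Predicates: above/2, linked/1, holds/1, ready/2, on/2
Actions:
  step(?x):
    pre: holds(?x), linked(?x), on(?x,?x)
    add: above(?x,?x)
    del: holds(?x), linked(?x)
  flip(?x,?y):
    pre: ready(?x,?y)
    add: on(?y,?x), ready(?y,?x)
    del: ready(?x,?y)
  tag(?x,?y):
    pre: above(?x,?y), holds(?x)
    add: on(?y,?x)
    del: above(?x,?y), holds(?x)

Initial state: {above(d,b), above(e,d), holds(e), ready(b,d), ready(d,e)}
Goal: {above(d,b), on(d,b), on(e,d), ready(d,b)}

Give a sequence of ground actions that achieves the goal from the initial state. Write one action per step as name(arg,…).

flip(b,d); flip(d,e)

1. flip(b,d)  →  {above(d,b), above(e,d), holds(e), on(d,b), ready(d,b), ready(d,e)}
2. flip(d,e)  →  {above(d,b), above(e,d), holds(e), on(d,b), on(e,d), ready(d,b), ready(e,d)}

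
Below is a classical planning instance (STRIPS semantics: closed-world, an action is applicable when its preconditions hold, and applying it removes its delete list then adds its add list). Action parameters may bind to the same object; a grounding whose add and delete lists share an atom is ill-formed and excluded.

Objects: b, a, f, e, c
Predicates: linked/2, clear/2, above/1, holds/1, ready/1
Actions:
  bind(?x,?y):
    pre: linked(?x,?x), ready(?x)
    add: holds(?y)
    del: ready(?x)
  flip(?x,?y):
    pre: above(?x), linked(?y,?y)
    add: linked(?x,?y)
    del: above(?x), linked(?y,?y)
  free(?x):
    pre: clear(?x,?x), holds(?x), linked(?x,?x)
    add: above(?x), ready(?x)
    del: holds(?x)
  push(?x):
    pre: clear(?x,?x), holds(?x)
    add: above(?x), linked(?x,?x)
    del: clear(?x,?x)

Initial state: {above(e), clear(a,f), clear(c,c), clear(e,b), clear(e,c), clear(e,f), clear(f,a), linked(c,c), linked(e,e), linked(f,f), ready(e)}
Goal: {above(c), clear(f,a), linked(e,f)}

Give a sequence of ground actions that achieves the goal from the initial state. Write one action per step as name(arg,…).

bind(e,c); flip(e,f); free(c)

1. bind(e,c)  →  {above(e), clear(a,f), clear(c,c), clear(e,b), clear(e,c), clear(e,f), clear(f,a), holds(c), linked(c,c), linked(e,e), linked(f,f)}
2. flip(e,f)  →  {clear(a,f), clear(c,c), clear(e,b), clear(e,c), clear(e,f), clear(f,a), holds(c), linked(c,c), linked(e,e), linked(e,f)}
3. free(c)  →  {above(c), clear(a,f), clear(c,c), clear(e,b), clear(e,c), clear(e,f), clear(f,a), linked(c,c), linked(e,e), linked(e,f), ready(c)}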